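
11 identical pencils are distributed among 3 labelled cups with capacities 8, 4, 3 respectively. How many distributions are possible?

Ignoring the caps, the number of non-negative solutions to x_1+…+x_3 = 11 is C(13,2) = 78.
Subtract solutions that violate a single cap (substitute x_i' = x_i − (cap_i+1)): x_1 ≥ 9 gives C(4,2) = 6; x_2 ≥ 5 gives C(8,2) = 28; x_3 ≥ 4 gives C(9,2) = 36. Together 70.
Add back pairs where two caps are both exceeded: 0 + 0 + 6 = 6.
By inclusion–exclusion the count is 78 − 70 + 6 = 14.

14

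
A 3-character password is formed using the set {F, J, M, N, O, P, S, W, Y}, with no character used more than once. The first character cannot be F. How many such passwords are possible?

The first character has 9−1 = 8 choices (anything except F).
The remaining 2 characters are filled from the other 8 symbols without repetition: 8 × 7 = 56.
Total: 8 × 56 = 448.

448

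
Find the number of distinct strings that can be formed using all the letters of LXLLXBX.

140

The 7 letters of LXLLXBX have repeats: L appearing 3 times and X appearing 3 times.
The number of distinct arrangements is 7!/(3!·3!) = 5040/36 = 140.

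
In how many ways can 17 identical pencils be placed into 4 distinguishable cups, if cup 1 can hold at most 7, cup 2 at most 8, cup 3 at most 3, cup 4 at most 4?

Ignoring the caps, the number of non-negative solutions to x_1+…+x_4 = 17 is C(20,3) = 1140.
Subtract solutions that violate a single cap (substitute x_i' = x_i − (cap_i+1)): x_1 ≥ 8 gives C(12,3) = 220; x_2 ≥ 9 gives C(11,3) = 165; x_3 ≥ 4 gives C(16,3) = 560; x_4 ≥ 5 gives C(15,3) = 455. Together 1400.
Add back pairs where two caps are both exceeded: 1 + 56 + 35 + 35 + 20 + 165 = 312.
Subtract triples: 0 + 0 + 1 + 0 = 1.
By inclusion–exclusion the count is 1140 − 1400 + 312 − 1 = 51.

51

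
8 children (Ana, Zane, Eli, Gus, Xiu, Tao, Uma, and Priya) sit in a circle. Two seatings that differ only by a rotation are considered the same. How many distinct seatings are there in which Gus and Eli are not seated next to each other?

3600

Without the restriction there are (7)! = 5040 seatings.
Those with Gus next to Eli: fuse the pair into one unit and seat 7 units around a circle — 2·(6)! = 1440.
Subtracting, 5040 − 1440 = 3600.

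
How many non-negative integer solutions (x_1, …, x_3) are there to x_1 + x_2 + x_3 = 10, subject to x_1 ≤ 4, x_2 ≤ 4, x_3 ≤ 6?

15

Ignoring the caps, the number of non-negative solutions to x_1+…+x_3 = 10 is C(12,2) = 66.
Subtract solutions that violate a single cap (substitute x_i' = x_i − (cap_i+1)): x_1 ≥ 5 gives C(7,2) = 21; x_2 ≥ 5 gives C(7,2) = 21; x_3 ≥ 7 gives C(5,2) = 10. Together 52.
Add back pairs where two caps are both exceeded: 1 + 0 + 0 = 1.
By inclusion–exclusion the count is 66 − 52 + 1 = 15.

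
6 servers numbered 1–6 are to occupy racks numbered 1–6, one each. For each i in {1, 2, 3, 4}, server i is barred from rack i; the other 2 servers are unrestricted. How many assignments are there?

362

Let Aᵢ (for 1 ≤ i ≤ 4) be the placements that put server i in its forbidden rack. Any j of these fix j positions, leaving (6−j)! ways to fill the rest, and there are C(4,j) ways to pick which j.
By inclusion–exclusion, the number of valid placements is Σ_{j=0}^{4} (−1)^j C(4,j)·(6−j)!.
Computing: 720 − 480 + 144 − 24 + 2 = 362.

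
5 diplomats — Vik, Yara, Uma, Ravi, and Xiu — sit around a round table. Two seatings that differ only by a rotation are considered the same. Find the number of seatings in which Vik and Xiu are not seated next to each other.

Without the restriction there are (4)! = 24 seatings.
Those with Vik next to Xiu: fuse the pair into one unit and seat 4 units around a circle — 2·(3)! = 12.
Subtracting, 24 − 12 = 12.

12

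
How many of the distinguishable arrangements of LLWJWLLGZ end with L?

3360

With the last slot taken by L, it remains to arrange the other 8 letters (LWJWLLGZ).
Those 8 letters have L appearing 3 times and W appearing twice, giving (8)!/(3!·2!) = 3360.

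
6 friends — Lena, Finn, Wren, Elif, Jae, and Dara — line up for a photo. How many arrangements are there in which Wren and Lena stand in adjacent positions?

240

Place the 4 others and the Wren-Lena pair as 5 objects in a line; the pair has 2 internal arrangements.
That gives 2 × 5! = 2 × 120 = 240.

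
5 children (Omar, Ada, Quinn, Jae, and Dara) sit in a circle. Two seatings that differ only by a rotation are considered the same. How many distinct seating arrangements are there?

24

Fix one person's seat to break rotational symmetry; the remaining 4 people can be arranged in (4)! = 24 ways.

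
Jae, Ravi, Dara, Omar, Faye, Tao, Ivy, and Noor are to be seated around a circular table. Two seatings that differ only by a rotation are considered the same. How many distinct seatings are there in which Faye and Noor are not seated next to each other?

3600

Without the restriction there are (7)! = 5040 seatings.
Those with Faye next to Noor: fuse the pair into one unit and seat 7 units around a circle — 2·(6)! = 1440.
Subtracting, 5040 − 1440 = 3600.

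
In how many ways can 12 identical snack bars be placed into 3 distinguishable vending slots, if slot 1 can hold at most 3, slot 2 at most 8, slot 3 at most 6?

By stars and bars, unrestricted non-negative solutions to x_1+…+x_3 = 12 number C(12+2,2) = 91.
Subtract solutions that violate a single cap (substitute x_i' = x_i − (cap_i+1)): x_1 ≥ 4 gives C(10,2) = 45; x_2 ≥ 9 gives C(5,2) = 10; x_3 ≥ 7 gives C(7,2) = 21. Together 76.
Add back pairs where two caps are both exceeded: 0 + 3 + 0 = 3.
By inclusion–exclusion the count is 91 − 76 + 3 = 18.

18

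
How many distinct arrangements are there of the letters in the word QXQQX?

The 5 letters of QXQQX have repeats: Q appearing 3 times and X appearing twice.
Dividing 5! = 120 by 3!·2! = 12 for the repeated letters gives 10.

10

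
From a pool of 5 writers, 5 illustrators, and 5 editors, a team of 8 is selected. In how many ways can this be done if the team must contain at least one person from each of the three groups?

Unrestricted: C(15,8) = 6435 ways to pick any 8 of the 15.
Subtract selections that omit an entire group: no writers → C(10,8) = 45; no illustrators → C(10,8) = 45; no editors → C(10,8) = 45.
Add back selections omitting two groups (i.e. drawn from a single group): C(5,8) + C(5,8) + C(5,8) = 0.
By inclusion–exclusion: 6435 − 135 + 0 = 6300.

6300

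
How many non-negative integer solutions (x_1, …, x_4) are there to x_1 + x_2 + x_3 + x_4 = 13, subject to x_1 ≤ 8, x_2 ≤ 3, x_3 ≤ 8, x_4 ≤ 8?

238

By stars and bars, unrestricted non-negative solutions to x_1+…+x_4 = 13 number C(13+3,3) = 560.
Subtract solutions that violate a single cap (substitute x_i' = x_i − (cap_i+1)): x_1 ≥ 9 gives C(7,3) = 35; x_2 ≥ 4 gives C(12,3) = 220; x_3 ≥ 9 gives C(7,3) = 35; x_4 ≥ 9 gives C(7,3) = 35. Together 325.
Add back pairs where two caps are both exceeded: 1 + 0 + 0 + 1 + 1 + 0 = 3.
By inclusion–exclusion the count is 560 − 325 + 3 = 238.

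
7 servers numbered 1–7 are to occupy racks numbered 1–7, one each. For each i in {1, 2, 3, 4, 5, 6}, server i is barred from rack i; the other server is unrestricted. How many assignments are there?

2119

Let Aᵢ (for 1 ≤ i ≤ 6) be the placements that put server i in its forbidden rack. Any j of these fix j positions, leaving (7−j)! ways to fill the rest, and there are C(6,j) ways to pick which j.
By inclusion–exclusion, the number of valid placements is Σ_{j=0}^{6} (−1)^j C(6,j)·(7−j)!.
Computing: 5040 − 4320 + 1800 − 480 + 90 − 12 + 1 = 2119.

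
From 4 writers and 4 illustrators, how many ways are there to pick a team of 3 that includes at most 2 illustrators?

Split by how many illustrators are chosen (0 through 2).
Sum: C(4,0)·C(4,3) + C(4,1)·C(4,2) + C(4,2)·C(4,1) = 4 + 24 + 24 = 52.

52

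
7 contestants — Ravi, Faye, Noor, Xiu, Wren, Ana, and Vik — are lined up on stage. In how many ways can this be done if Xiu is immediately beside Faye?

1440

Treat {Xiu, Faye} as a single unit. There are 6 units to order, and the pair itself can be ordered 2 ways.
So the count is 2·(6)! = 1440.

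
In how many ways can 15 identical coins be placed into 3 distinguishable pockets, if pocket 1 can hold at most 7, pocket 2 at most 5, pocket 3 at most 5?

6

By stars and bars, unrestricted non-negative solutions to x_1+…+x_3 = 15 number C(15+2,2) = 136.
Subtract solutions that violate a single cap (substitute x_i' = x_i − (cap_i+1)): x_1 ≥ 8 gives C(9,2) = 36; x_2 ≥ 6 gives C(11,2) = 55; x_3 ≥ 6 gives C(11,2) = 55. Together 146.
Add back pairs where two caps are both exceeded: 3 + 3 + 10 = 16.
By inclusion–exclusion the count is 136 − 146 + 16 = 6.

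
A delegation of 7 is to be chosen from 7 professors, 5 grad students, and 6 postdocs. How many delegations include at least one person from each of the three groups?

With no constraint there are C(18,7) = 31824 possible selections.
Subtract selections that omit an entire group: no professors → C(11,7) = 330; no grad students → C(13,7) = 1716; no postdocs → C(12,7) = 792.
Add back selections omitting two groups (i.e. drawn from a single group): C(7,7) + C(5,7) + C(6,7) = 1.
By inclusion–exclusion: 31824 − 2838 + 1 = 28987.

28987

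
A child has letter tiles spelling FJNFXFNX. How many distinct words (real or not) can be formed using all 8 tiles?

1680

Letter multiplicities in FJNFXFNX: F×3, J×1, N×2, X×2.
So there are 8! / (3!·2!·2!) = 1680 distinguishable arrangements.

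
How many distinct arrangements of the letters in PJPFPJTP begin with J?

Fix J in the first position and arrange the remaining 7 letters.
Those 7 letters have P appearing 4 times, giving (7)!/(4!) = 210.

210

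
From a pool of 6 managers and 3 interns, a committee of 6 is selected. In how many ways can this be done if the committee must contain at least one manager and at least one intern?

Unrestricted: C(9,6) = 84 ways to pick any 6 of the 9.
Subtract selections that omit an entire group: no managers → C(3,6) = 0; no interns → C(6,6) = 1.
Both groups omitted at once is impossible, so 84 − 1 = 83.

83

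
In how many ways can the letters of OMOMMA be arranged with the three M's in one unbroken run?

Treat the 3 copies of M as a single block. The multiset to arrange is then {MMM, A, O, O}, 4 items in all.
That gives (4)!/(2!) = 12 arrangements.

12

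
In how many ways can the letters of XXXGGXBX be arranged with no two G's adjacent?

126

Total arrangements of XXXGGXBX: 8!/(5!·2!) = 168.
If the two G's are adjacent, glue them into one block, leaving 7 items to arrange: (7)!/(5!) = 42 ways.
Hence 168 − 42 = 126.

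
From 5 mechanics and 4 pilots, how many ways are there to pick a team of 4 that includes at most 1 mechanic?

Split by how many mechanics are chosen (0 through 1).
Sum: C(5,0)·C(4,4) + C(5,1)·C(4,3) = 1 + 20 = 21.

21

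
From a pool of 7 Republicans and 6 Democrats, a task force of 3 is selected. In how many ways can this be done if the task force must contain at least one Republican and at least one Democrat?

231

With no constraint there are C(13,3) = 286 possible selections.
Selections missing a whole group: no Republicans → C(6,3) = 20; no Democrats → C(7,3) = 35.
Both groups omitted at once is impossible, so 286 − 55 = 231.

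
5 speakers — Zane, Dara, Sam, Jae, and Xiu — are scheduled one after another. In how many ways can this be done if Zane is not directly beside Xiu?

72

Of the 5! = 120 arrangements, those with Zane and Xiu adjacent number 2 × 4! = 48 (treat the pair as a block with 2 internal orders).
So 120 − 48 = 72 arrangements keep them apart.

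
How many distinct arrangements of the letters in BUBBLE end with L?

20

With the last slot taken by L, it remains to arrange the other 5 letters (BUBBE).
Those 5 letters have B appearing 3 times, giving (5)!/(3!) = 20.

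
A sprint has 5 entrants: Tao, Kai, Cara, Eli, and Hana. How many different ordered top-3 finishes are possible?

This is an ordered selection of 3 from 5: P(5,3).
That gives 5 × 4 × 3 = 60.

60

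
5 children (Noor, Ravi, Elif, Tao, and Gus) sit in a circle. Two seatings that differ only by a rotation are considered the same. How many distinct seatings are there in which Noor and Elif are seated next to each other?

12

Glue Noor and Elif into a block (2 internal orders). Seating 4 units around a circle gives (3)! arrangements.
So 2 × (3)! = 2 × 6 = 12.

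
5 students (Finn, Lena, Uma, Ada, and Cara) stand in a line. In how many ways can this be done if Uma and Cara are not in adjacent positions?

Of the 5! = 120 arrangements, those with Uma and Cara adjacent number 2 × 4! = 48 (treat the pair as a block with 2 internal orders).
Complementary counting: 120 − 48 = 72.

72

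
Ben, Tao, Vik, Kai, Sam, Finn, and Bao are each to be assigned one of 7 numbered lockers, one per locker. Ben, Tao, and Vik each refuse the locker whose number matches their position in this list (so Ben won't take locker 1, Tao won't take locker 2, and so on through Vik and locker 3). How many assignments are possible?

Let Aᵢ (for i ∈ {1, 2, 3}) be the placements that put person i in their forbidden locker. Any j of these fix j positions, leaving (7−j)! ways to fill the rest, and there are C(3,j) ways to pick which j.
By inclusion–exclusion, the number of valid placements is Σ_{j=0}^{3} (−1)^j C(3,j)·(7−j)!.
Computing: 5040 − 2160 + 360 − 24 = 3216.

3216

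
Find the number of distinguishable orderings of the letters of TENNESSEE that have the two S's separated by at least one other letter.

2940

Total arrangements of TENNESSEE: 9!/(4!·2!·2!) = 3780.
If the two S's are adjacent, glue them into one block, leaving 8 items to arrange: (8)!/(4!·2!) = 840 ways.
Hence 3780 − 840 = 2940.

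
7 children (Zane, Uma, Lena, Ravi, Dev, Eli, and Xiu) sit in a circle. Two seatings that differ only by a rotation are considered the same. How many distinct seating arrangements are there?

720

Seat Zane anywhere (absorbing the rotational symmetry), then permute the other 6: (6)! = 720.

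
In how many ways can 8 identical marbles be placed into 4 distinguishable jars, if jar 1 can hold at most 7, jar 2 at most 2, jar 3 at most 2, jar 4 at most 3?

35

Without the upper bounds there are C(11,3) = 165 ways to split 8 among 4 jars.
Subtract solutions that violate a single cap (substitute x_i' = x_i − (cap_i+1)): x_1 ≥ 8 gives C(3,3) = 1; x_2 ≥ 3 gives C(8,3) = 56; x_3 ≥ 3 gives C(8,3) = 56; x_4 ≥ 4 gives C(7,3) = 35. Together 148.
Add back pairs where two caps are both exceeded: 0 + 0 + 0 + 10 + 4 + 4 = 18.
By inclusion–exclusion the count is 165 − 148 + 18 = 35.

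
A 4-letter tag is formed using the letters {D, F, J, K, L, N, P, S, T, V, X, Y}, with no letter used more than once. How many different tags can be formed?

11880

Choose and order 4 of the 12 symbols: the first letter has 12 options, the next 11, then 10, 9.
That product is 12 × 11 × 10 × 9 = 11880.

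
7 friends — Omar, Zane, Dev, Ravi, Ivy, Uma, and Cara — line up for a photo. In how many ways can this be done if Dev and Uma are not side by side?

3600

Of the 7! = 5040 arrangements, those with Dev and Uma adjacent number 2 × 6! = 1440 (treat the pair as a block with 2 internal orders).
Complementary counting: 5040 − 1440 = 3600.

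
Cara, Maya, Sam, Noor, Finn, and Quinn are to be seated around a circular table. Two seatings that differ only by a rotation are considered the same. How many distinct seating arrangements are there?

Fix one person's seat to break rotational symmetry; the remaining 5 people can be arranged in (5)! = 120 ways.

120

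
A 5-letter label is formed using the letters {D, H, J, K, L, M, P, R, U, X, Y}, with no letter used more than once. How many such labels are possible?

With no repetition, fill the 5 letters in order: 11 choices, then 10, down to 7.
That product is 11 × 10 × 9 × 8 × 7 = 55440.

55440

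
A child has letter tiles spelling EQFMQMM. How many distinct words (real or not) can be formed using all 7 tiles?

420

The 7 letters of EQFMQMM have repeats: M appearing 3 times and Q appearing twice.
The number of distinct arrangements is 7!/(3!·2!) = 5040/12 = 420.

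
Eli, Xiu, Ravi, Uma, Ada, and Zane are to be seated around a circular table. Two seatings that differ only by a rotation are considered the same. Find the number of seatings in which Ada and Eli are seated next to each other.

Treat {Ada, Eli} as one unit (2 internal orders) and seat the resulting 5 units around the table: (4)! circular arrangements.
So 2 × (4)! = 2 × 24 = 48.

48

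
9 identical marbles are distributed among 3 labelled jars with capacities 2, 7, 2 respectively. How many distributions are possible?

6

By stars and bars, unrestricted non-negative solutions to x_1+…+x_3 = 9 number C(9+2,2) = 55.
Subtract solutions that violate a single cap (substitute x_i' = x_i − (cap_i+1)): x_1 ≥ 3 gives C(8,2) = 28; x_2 ≥ 8 gives C(3,2) = 3; x_3 ≥ 3 gives C(8,2) = 28. Together 59.
Add back pairs where two caps are both exceeded: 0 + 10 + 0 = 10.
By inclusion–exclusion the count is 55 − 59 + 10 = 6.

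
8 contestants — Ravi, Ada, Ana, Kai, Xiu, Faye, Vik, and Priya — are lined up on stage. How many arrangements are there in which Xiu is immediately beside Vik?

Place the 6 others and the Xiu-Vik pair as 7 objects in a line; the pair has 2 internal arrangements.
So the count is 2·(7)! = 10080.

10080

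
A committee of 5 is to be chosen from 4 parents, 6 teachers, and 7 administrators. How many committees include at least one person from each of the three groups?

4214

Unrestricted: C(17,5) = 6188 ways to pick any 5 of the 17.
Subtract selections that omit an entire group: no parents → C(13,5) = 1287; no teachers → C(11,5) = 462; no administrators → C(10,5) = 252.
Add back selections omitting two groups (i.e. drawn from a single group): C(4,5) + C(6,5) + C(7,5) = 27.
By inclusion–exclusion: 6188 − 2001 + 27 = 4214.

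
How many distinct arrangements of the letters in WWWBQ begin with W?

12

Fix W in the first position and arrange the remaining 4 letters.
Those 4 letters have W appearing twice, giving (4)!/(2!) = 12.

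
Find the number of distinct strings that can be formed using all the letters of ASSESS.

Letter multiplicities in ASSESS: A×1, E×1, S×4.
So there are 6! / (4!) = 30 distinguishable arrangements.

30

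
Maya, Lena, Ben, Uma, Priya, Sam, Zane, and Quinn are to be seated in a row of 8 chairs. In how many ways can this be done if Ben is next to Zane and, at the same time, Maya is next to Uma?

2880

Treat {Ben,Zane} as one block (2 orders) and {Maya,Uma} as another (2 orders).
That leaves 6 units to arrange: 2 × 2 × 6! = 4 × 720 = 2880.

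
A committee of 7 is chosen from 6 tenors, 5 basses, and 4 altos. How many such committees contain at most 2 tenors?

Split by how many tenors are chosen (0 through 2).
Sum: C(6,0)·C(9,7) + C(6,1)·C(9,6) + C(6,2)·C(9,5) = 36 + 504 + 1890 = 2430.

2430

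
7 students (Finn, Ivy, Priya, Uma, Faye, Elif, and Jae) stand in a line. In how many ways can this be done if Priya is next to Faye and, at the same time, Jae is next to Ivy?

Treat {Priya,Faye} as one block (2 orders) and {Jae,Ivy} as another (2 orders).
That leaves 5 units to arrange: 2 × 2 × 5! = 4 × 120 = 480.

480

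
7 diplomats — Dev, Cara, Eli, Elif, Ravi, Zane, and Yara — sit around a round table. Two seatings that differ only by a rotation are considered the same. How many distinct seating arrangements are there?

Around a circle, 7 distinct people have 7!/7 = (6)! = 720 rotationally distinct seatings.

720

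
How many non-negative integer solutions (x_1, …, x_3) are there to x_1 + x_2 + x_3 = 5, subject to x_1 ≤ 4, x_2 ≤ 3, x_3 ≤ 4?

Without the upper bounds there are C(7,2) = 21 ways to split 5 among 3 variables.
Subtract solutions that violate a single cap (substitute x_i' = x_i − (cap_i+1)): x_1 ≥ 5 gives C(2,2) = 1; x_2 ≥ 4 gives C(3,2) = 3; x_3 ≥ 5 gives C(2,2) = 1. Together 5.
No two caps can be exceeded simultaneously, so the pair terms are all 0.
By inclusion–exclusion the count is 21 − 5 + 0 = 16.

16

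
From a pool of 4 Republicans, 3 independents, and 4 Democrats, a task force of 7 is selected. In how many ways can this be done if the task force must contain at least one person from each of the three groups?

320

Total 7-person selections from all 11: C(11,7) = 330.
Selections missing a whole group: no Republicans → C(7,7) = 1; no independents → C(8,7) = 8; no Democrats → C(7,7) = 1.
Add back selections omitting two groups (i.e. drawn from a single group): C(4,7) + C(3,7) + C(4,7) = 0.
By inclusion–exclusion: 330 − 10 + 0 = 320.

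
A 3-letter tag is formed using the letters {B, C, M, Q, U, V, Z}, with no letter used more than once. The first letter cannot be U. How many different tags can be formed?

The first letter has 7−1 = 6 choices (anything except U).
The remaining 2 letters are filled from the other 6 symbols without repetition: 6 × 5 = 30.
Total: 6 × 30 = 180.

180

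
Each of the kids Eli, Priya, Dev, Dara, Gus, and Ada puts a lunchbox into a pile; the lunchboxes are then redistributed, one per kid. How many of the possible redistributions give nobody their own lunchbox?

265

This is the derangement count D_6: permutations of 6 items with no fixed point.
By inclusion–exclusion this is Σ_{j=0}^{6} (−1)^j C(6,j)·(6−j)!.
Computing: 720 − 720 + 360 − 120 + 30 − 6 + 1 = 265.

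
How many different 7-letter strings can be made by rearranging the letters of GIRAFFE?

GIRAFFE has 7 letters with F appearing twice.
So there are 7! / (2!) = 2520 distinguishable arrangements.

2520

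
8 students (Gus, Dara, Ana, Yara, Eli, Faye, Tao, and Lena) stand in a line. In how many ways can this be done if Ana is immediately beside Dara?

10080

Glue Ana and Dara into one block (2 internal orders), leaving 7 units to arrange in a row.
That gives 2 × 7! = 2 × 5040 = 10080.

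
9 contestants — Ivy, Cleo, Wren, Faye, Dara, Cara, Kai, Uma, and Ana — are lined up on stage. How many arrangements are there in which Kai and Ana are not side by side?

Of the 9! = 362880 arrangements, those with Kai and Ana adjacent number 2 × 8! = 80640 (treat the pair as a block with 2 internal orders).
Complementary counting: 362880 − 80640 = 282240.

282240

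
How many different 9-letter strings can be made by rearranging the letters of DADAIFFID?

DADAIFFID has 9 letters with A appearing twice, D appearing 3 times, F appearing twice, and I appearing twice.
The number of distinct arrangements is 9!/(3!·2!·2!·2!) = 362880/48 = 7560.

7560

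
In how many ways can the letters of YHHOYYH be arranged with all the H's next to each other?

20

Treat the 3 copies of H as a single block. The multiset to arrange is then {HHH, O, Y, Y, Y}, 5 items in all.
That gives (5)!/(3!) = 20 arrangements.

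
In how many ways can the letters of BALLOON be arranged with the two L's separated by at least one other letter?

Total arrangements of BALLOON: 7!/(2!·2!) = 1260.
If the two L's are adjacent, glue them into one block, leaving 6 items to arrange: (6)!/(2!) = 360 ways.
Hence 1260 − 360 = 900.

900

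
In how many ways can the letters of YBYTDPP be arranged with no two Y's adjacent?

There are 7!/(2!·2!) = 1260 arrangements of YBYTDPP in total.
Arrangements with the Y's together: treat YY as one letter, giving (6)!/(2!) = 360.
Hence 1260 − 360 = 900.

900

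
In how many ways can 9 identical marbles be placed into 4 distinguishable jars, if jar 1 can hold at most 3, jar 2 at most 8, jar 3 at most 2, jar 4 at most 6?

79

By stars and bars, unrestricted non-negative solutions to x_1+…+x_4 = 9 number C(9+3,3) = 220.
Subtract solutions that violate a single cap (substitute x_i' = x_i − (cap_i+1)): x_1 ≥ 4 gives C(8,3) = 56; x_2 ≥ 9 gives C(3,3) = 1; x_3 ≥ 3 gives C(9,3) = 84; x_4 ≥ 7 gives C(5,3) = 10. Together 151.
Add back pairs where two caps are both exceeded: 0 + 10 + 0 + 0 + 0 + 0 = 10.
By inclusion–exclusion the count is 220 − 151 + 10 = 79.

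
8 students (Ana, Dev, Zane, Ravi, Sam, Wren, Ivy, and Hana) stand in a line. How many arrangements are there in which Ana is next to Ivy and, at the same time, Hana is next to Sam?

2880

Treat {Ana,Ivy} as one block (2 orders) and {Hana,Sam} as another (2 orders).
That leaves 6 units to arrange: 2 × 2 × 6! = 4 × 720 = 2880.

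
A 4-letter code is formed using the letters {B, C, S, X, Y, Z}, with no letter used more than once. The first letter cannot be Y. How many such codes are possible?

300

The first letter has 6−1 = 5 choices (anything except Y).
The remaining 3 letters are filled from the other 5 symbols without repetition: 5 × 4 × 3 = 60.
Total: 5 × 60 = 300.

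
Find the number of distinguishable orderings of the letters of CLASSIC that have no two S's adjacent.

There are 7!/(2!·2!) = 1260 arrangements of CLASSIC in total.
Arrangements with the S's together: treat SS as one letter, giving (6)!/(2!) = 360.
Subtracting, 1260 − 360 = 900 arrangements keep the S's apart.

900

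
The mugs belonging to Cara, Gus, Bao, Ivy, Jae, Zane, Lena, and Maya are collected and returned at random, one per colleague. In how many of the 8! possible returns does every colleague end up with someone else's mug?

14833

This is the derangement count D_8: permutations of 8 items with no fixed point.
By inclusion–exclusion this is Σ_{j=0}^{8} (−1)^j C(8,j)·(8−j)!.
Computing: 40320 − 40320 + 20160 − 6720 + 1680 − 336 + 56 − 8 + 1 = 14833.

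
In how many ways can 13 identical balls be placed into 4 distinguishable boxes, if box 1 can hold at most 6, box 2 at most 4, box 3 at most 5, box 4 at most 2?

31

By stars and bars, unrestricted non-negative solutions to x_1+…+x_4 = 13 number C(13+3,3) = 560.
Subtract solutions that violate a single cap (substitute x_i' = x_i − (cap_i+1)): x_1 ≥ 7 gives C(9,3) = 84; x_2 ≥ 5 gives C(11,3) = 165; x_3 ≥ 6 gives C(10,3) = 120; x_4 ≥ 3 gives C(13,3) = 286. Together 655.
Add back pairs where two caps are both exceeded: 4 + 1 + 20 + 10 + 56 + 35 = 126.
By inclusion–exclusion the count is 560 − 655 + 126 = 31.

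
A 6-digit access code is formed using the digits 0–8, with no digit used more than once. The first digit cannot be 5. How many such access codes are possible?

53760

The first digit has 9−1 = 8 choices (anything except 5).
The remaining 5 digits are filled from the other 8 symbols without repetition: 8 × 7 × 6 × 5 × 4 = 6720.
Total: 8 × 6720 = 53760.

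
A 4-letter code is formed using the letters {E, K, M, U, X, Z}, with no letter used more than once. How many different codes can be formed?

360

Choose and order 4 of the 6 symbols: the first letter has 6 options, the next 5, then 4, 3.
6 × 5 × 4 × 3 = 360.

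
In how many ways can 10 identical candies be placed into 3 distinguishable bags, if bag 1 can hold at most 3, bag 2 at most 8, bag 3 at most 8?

By stars and bars, unrestricted non-negative solutions to x_1+…+x_3 = 10 number C(10+2,2) = 66.
Subtract solutions that violate a single cap (substitute x_i' = x_i − (cap_i+1)): x_1 ≥ 4 gives C(8,2) = 28; x_2 ≥ 9 gives C(3,2) = 3; x_3 ≥ 9 gives C(3,2) = 3. Together 34.
No two caps can be exceeded simultaneously, so the pair terms are all 0.
By inclusion–exclusion the count is 66 − 34 + 0 = 32.

32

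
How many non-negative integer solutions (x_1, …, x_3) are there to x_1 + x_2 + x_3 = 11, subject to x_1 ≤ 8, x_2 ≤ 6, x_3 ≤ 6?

Without the upper bounds there are C(13,2) = 78 ways to split 11 among 3 variables.
Subtract solutions that violate a single cap (substitute x_i' = x_i − (cap_i+1)): x_1 ≥ 9 gives C(4,2) = 6; x_2 ≥ 7 gives C(6,2) = 15; x_3 ≥ 7 gives C(6,2) = 15. Together 36.
No two caps can be exceeded simultaneously, so the pair terms are all 0.
By inclusion–exclusion the count is 78 − 36 + 0 = 42.

42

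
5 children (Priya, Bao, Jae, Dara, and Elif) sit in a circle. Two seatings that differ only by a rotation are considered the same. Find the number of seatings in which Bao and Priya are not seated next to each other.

12

Without the restriction there are (4)! = 24 seatings.
Seatings with Bao beside Priya: treat them as a block with 2 internal orders, giving 2 × (3)! = 12.
Subtracting, 24 − 12 = 12.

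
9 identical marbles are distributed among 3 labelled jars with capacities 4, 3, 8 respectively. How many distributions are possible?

Without the upper bounds there are C(11,2) = 55 ways to split 9 among 3 jars.
Subtract solutions that violate a single cap (substitute x_i' = x_i − (cap_i+1)): x_1 ≥ 5 gives C(6,2) = 15; x_2 ≥ 4 gives C(7,2) = 21; x_3 ≥ 9 gives C(2,2) = 1. Together 37.
Add back pairs where two caps are both exceeded: 1 + 0 + 0 = 1.
By inclusion–exclusion the count is 55 − 37 + 1 = 19.

19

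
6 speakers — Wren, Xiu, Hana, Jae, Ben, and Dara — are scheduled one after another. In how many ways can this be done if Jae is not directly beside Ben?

Of the 6! = 720 arrangements, those with Jae and Ben adjacent number 2 × 5! = 240 (treat the pair as a block with 2 internal orders).
So 720 − 240 = 480 arrangements keep them apart.

480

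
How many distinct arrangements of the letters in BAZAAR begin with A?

60

Fix A in the first position and arrange the remaining 5 letters.
Those 5 letters have A appearing twice, giving (5)!/(2!) = 60.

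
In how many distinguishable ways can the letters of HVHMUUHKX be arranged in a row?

30240

Letter multiplicities in HVHMUUHKX: H×3, K×1, M×1, U×2, V×1, X×1.
Dividing 9! = 362880 by 3!·2! = 12 for the repeated letters gives 30240.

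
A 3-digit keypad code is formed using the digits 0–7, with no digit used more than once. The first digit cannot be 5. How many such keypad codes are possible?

The first digit has 8−1 = 7 choices (anything except 5).
The remaining 2 digits are filled from the other 7 symbols without repetition: 7 × 6 = 42.
Total: 7 × 42 = 294.

294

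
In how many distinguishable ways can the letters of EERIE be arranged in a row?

EERIE has 5 letters with E appearing 3 times.
Dividing 5! = 120 by 3! = 6 for the repeated letters gives 20.

20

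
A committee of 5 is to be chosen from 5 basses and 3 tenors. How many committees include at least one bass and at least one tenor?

55

Unrestricted: C(8,5) = 56 ways to pick any 5 of the 8.
Subtract selections that omit an entire group: no basses → C(3,5) = 0; no tenors → C(5,5) = 1.
Both groups omitted at once is impossible, so 56 − 1 = 55.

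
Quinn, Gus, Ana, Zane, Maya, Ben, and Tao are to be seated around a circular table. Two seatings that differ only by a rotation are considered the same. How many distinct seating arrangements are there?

720

Around a circle, 7 distinct people have 7!/7 = (6)! = 720 rotationally distinct seatings.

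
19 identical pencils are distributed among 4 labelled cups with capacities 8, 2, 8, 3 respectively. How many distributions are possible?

By stars and bars, unrestricted non-negative solutions to x_1+…+x_4 = 19 number C(19+3,3) = 1540.
Subtract solutions that violate a single cap (substitute x_i' = x_i − (cap_i+1)): x_1 ≥ 9 gives C(13,3) = 286; x_2 ≥ 3 gives C(19,3) = 969; x_3 ≥ 9 gives C(13,3) = 286; x_4 ≥ 4 gives C(18,3) = 816. Together 2357.
Add back pairs where two caps are both exceeded: 120 + 4 + 84 + 120 + 455 + 84 = 867.
Subtract triples: 0 + 20 + 0 + 20 = 40.
By inclusion–exclusion the count is 1540 − 2357 + 867 − 40 = 10.

10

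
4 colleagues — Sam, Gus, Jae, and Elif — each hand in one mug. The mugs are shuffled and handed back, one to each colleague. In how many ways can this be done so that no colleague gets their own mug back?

9

Let Aᵢ be the assignments in which colleague i gets their own mug. We want the size of the complement of A₁∪…∪A_4.
By inclusion–exclusion this is Σ_{j=0}^{4} (−1)^j C(4,j)·(4−j)!.
Computing: 24 − 24 + 12 − 4 + 1 = 9.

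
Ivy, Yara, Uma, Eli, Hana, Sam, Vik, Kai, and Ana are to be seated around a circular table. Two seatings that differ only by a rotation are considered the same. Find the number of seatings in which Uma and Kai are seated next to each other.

10080

Glue Uma and Kai into a block (2 internal orders). Seating 8 units around a circle gives (7)! arrangements.
So 2 × (7)! = 2 × 5040 = 10080.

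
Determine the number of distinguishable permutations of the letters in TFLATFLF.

1680

Letter multiplicities in TFLATFLF: A×1, F×3, L×2, T×2.
The number of distinct arrangements is 8!/(3!·2!·2!) = 40320/24 = 1680.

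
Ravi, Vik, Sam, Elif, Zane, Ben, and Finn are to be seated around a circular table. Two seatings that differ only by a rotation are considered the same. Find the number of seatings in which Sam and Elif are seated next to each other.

Treat {Sam, Elif} as one unit (2 internal orders) and seat the resulting 6 units around the table: (5)! circular arrangements.
So 2 × (5)! = 2 × 120 = 240.

240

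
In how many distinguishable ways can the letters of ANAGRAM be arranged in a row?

The 7 letters of ANAGRAM have repeats: A appearing 3 times.
So there are 7! / (3!) = 840 distinguishable arrangements.

840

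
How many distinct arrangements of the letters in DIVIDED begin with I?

With the first slot taken by I, it remains to arrange the other 6 letters (DVIDED).
Those 6 letters have D appearing 3 times, giving (6)!/(3!) = 120.

120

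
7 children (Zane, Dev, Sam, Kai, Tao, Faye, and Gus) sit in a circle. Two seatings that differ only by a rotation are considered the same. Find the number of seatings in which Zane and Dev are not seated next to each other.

All circular seatings of 7 people number (6)! = 720.
Those with Zane next to Dev: fuse the pair into one unit and seat 6 units around a circle — 2·(5)! = 240.
Subtracting, 720 − 240 = 480.

480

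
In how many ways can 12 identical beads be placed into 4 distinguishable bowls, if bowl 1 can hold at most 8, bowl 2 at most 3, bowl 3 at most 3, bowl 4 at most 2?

29

By stars and bars, unrestricted non-negative solutions to x_1+…+x_4 = 12 number C(12+3,3) = 455.
Subtract solutions that violate a single cap (substitute x_i' = x_i − (cap_i+1)): x_1 ≥ 9 gives C(6,3) = 20; x_2 ≥ 4 gives C(11,3) = 165; x_3 ≥ 4 gives C(11,3) = 165; x_4 ≥ 3 gives C(12,3) = 220. Together 570.
Add back pairs where two caps are both exceeded: 0 + 0 + 1 + 35 + 56 + 56 = 148.
Subtract triples: 0 + 0 + 0 + 4 = 4.
By inclusion–exclusion the count is 455 − 570 + 148 − 4 = 29.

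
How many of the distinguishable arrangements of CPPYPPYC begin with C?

105

With the first slot taken by C, it remains to arrange the other 7 letters (PPYPPYC).
Those 7 letters have P appearing 4 times and Y appearing twice, giving (7)!/(4!·2!) = 105.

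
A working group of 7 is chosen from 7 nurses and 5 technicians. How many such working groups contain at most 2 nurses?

21

Split by how many nurses are chosen (0 through 2).
Sum: C(7,0)·C(5,7) + C(7,1)·C(5,6) + C(7,2)·C(5,5) = 0 + 0 + 21 = 21.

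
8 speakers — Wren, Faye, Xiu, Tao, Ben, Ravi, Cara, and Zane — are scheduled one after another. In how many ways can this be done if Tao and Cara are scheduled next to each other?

Place the 6 others and the Tao-Cara pair as 7 objects in a line; the pair has 2 internal arrangements.
That gives 2 × 7! = 2 × 5040 = 10080.

10080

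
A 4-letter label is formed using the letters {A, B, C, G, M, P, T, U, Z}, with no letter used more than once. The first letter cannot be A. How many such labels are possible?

The first letter has 9−1 = 8 choices (anything except A).
The remaining 3 letters are filled from the other 8 symbols without repetition: 8 × 7 × 6 = 336.
Total: 8 × 336 = 2688.

2688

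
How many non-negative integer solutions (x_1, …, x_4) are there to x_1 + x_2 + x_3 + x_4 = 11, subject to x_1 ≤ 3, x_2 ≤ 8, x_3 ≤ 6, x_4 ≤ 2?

Ignoring the caps, the number of non-negative solutions to x_1+…+x_4 = 11 is C(14,3) = 364.
Subtract solutions that violate a single cap (substitute x_i' = x_i − (cap_i+1)): x_1 ≥ 4 gives C(10,3) = 120; x_2 ≥ 9 gives C(5,3) = 10; x_3 ≥ 7 gives C(7,3) = 35; x_4 ≥ 3 gives C(11,3) = 165. Together 330.
Add back pairs where two caps are both exceeded: 0 + 1 + 35 + 0 + 0 + 4 = 40.
By inclusion–exclusion the count is 364 − 330 + 40 = 74.

74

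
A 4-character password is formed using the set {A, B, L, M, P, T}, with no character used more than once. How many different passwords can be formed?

Choose and order 4 of the 6 symbols: the first character has 6 options, the next 5, then 4, 3.
That product is 6 × 5 × 4 × 3 = 360.

360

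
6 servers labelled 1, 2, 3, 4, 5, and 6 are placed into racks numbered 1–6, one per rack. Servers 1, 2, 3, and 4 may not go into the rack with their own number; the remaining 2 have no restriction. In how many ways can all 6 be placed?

Let Aᵢ (for 1 ≤ i ≤ 4) be the placements that put server i in its forbidden rack. Any j of these fix j positions, leaving (6−j)! ways to fill the rest, and there are C(4,j) ways to pick which j.
By inclusion–exclusion, the number of valid placements is Σ_{j=0}^{4} (−1)^j C(4,j)·(6−j)!.
Computing: 720 − 480 + 144 − 24 + 2 = 362.

362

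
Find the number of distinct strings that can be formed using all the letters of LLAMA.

The 5 letters of LLAMA have repeats: A appearing twice and L appearing twice.
So there are 5! / (2!·2!) = 30 distinguishable arrangements.

30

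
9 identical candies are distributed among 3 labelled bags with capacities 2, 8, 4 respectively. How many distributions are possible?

Ignoring the caps, the number of non-negative solutions to x_1+…+x_3 = 9 is C(11,2) = 55.
Subtract solutions that violate a single cap (substitute x_i' = x_i − (cap_i+1)): x_1 ≥ 3 gives C(8,2) = 28; x_2 ≥ 9 gives C(2,2) = 1; x_3 ≥ 5 gives C(6,2) = 15. Together 44.
Add back pairs where two caps are both exceeded: 0 + 3 + 0 = 3.
By inclusion–exclusion the count is 55 − 44 + 3 = 14.

14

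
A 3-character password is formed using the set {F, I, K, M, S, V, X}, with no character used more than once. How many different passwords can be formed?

This is a permutation of 3 out of 7: P(7,3) = 7!/4!.
7 × 6 × 5 = 210.

210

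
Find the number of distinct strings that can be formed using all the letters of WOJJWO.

Letter multiplicities in WOJJWO: J×2, O×2, W×2.
Dividing 6! = 720 by 2!·2!·2! = 8 for the repeated letters gives 90.

90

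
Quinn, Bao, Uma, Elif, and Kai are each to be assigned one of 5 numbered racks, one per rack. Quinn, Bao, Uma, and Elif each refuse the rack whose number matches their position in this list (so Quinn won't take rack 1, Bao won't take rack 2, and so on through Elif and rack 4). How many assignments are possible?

53

Let Aᵢ (for 1 ≤ i ≤ 4) be the placements that put person i in their forbidden rack. Any j of these fix j positions, leaving (5−j)! ways to fill the rest, and there are C(4,j) ways to pick which j.
By inclusion–exclusion, the number of valid placements is Σ_{j=0}^{4} (−1)^j C(4,j)·(5−j)!.
Computing: 120 − 96 + 36 − 8 + 1 = 53.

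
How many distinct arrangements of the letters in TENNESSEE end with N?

With the last slot taken by N, it remains to arrange the other 8 letters (TENESSEE).
Those 8 letters have E appearing 4 times and S appearing twice, giving (8)!/(4!·2!) = 840.

840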